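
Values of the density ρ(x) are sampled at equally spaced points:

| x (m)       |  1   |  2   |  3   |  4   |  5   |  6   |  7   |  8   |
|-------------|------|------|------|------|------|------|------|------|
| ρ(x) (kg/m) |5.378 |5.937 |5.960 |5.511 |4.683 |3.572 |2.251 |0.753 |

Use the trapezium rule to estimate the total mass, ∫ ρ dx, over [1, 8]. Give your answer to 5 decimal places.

h = 1, n = 7.
(h/2)·[y₀ + 2y₁ + 2y₂ + 2y₃ + 2y₄ + 2y₅ + 2y₆ + y₇] = 0.5·(61.959) = 30.97950.

30.97950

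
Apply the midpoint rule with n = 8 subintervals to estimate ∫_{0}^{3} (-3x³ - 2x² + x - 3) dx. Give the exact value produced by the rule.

h = (3 − 0)/8 = 0.375.
Midpoints m₁,…,m₈ = 0.1875, 0.5625, 0.9375, 1.3125, 1.6875, 2.0625, 2.4375, 2.8125.
f(m₁)=-2.902587890625, f(m₂)=-3.604248046875, f(m₃)=-6.292236328125, f(m₄)=-11.915771484375, f(m₅)=-21.424072265625, f(m₆)=-35.766357421875, f(m₇)=-55.891845703125, f(m₈)=-82.749755859375.
h·[f(m₁) + f(m₂) + f(m₃) + f(m₄) + f(m₅) + f(m₆) + f(m₇) + f(m₈)] = 0.375·(-220.546875) = -82.705078125.

-82.705078125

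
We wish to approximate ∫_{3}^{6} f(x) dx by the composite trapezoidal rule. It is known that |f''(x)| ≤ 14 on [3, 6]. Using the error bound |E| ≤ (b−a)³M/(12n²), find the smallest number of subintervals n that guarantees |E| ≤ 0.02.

40

Need 378/(12n²) ≤ 0.02.
n² ≥ 378/(12·0.02) = 1575 ⇒ n ≥ 39.6863, so the smallest n is 40.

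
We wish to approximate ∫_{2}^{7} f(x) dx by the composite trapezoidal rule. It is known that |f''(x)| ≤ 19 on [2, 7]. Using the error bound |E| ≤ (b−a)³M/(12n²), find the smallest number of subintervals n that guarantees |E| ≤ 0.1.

45

Need 2375/(12n²) ≤ 0.1.
n² ≥ 2375/(12·0.1) = 1979.17 ⇒ n ≥ 44.4878, so the smallest n is 45.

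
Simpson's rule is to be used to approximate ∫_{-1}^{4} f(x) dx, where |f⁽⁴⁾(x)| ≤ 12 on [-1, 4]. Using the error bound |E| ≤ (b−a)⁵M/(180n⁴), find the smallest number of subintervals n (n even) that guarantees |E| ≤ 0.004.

16

Need 37500/(180n⁴) ≤ 0.004.
n⁴ ≥ 37500/(180·0.004) = 52083.3 ⇒ n ≥ 15.1069, so the smallest even n is 16. (n must be even for Simpson's rule.)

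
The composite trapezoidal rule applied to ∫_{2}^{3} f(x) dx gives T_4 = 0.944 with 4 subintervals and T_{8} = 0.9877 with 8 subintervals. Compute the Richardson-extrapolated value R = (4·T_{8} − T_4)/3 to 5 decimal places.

R = (4·T_{8} − T_4) / 3 = (4·0.9877 − 0.944)/3 = (3.0068)/3 = 1.00227.

1.00227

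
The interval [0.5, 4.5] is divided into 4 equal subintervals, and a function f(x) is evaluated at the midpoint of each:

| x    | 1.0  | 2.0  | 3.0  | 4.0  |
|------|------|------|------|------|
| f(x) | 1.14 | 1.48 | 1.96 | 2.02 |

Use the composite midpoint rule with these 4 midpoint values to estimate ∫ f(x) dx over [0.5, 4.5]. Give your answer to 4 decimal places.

h = 1, n = 4.
h·[y(m₁) + y(m₂) + y(m₃) + y(m₄)] = 1·(6.60) = 6.6000.

6.6000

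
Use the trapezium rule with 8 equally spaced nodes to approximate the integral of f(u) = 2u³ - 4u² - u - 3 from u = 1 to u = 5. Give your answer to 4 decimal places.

h = (5 − 1)/7 = 0.571429.
Nodes u₀,…,u₇ = 1, 1.571429, 2.142857, 2.714286, 3.285714, 3.857143, 4.428571, 5.
f(u) = 2u³ - 4u² - u - 3: f₀=-6, f₁=-6.688047, f₂=-3.830904, f₃=4.810496, f₄=21.475219, f₅=48.402332, f₆=87.830904, f₇=142.
(h/2)·[f₀ + 2f₁ + 2f₂ + 2f₃ + 2f₄ + 2f₅ + 2f₆ + f₇] = 0.285714·(440) = 125.7143.

125.7143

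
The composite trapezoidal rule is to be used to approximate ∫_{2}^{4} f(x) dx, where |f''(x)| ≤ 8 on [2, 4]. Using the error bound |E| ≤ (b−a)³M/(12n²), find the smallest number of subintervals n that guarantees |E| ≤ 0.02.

17

Need 64/(12n²) ≤ 0.02.
n² ≥ 64/(12·0.02) = 266.667 ⇒ n ≥ 16.3299, so the smallest n is 17.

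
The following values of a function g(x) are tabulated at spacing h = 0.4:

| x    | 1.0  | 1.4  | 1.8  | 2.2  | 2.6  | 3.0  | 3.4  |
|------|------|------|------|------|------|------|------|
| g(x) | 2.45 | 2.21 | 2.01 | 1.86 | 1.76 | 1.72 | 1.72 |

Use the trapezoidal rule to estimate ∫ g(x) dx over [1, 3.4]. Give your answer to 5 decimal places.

4.65800

h = 0.4, n = 6.
(h/2)·[y₀ + 2y₁ + 2y₂ + 2y₃ + 2y₄ + 2y₅ + y₆] = 0.2·(23.29) = 4.65800.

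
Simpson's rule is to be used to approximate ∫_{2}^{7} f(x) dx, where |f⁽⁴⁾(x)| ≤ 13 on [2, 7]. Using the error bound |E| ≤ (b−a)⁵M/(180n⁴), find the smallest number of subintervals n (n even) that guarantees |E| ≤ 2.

4

Need 40625/(180n⁴) ≤ 2.
n⁴ ≥ 40625/(180·2) = 112.847 ⇒ n ≥ 3.2593, so the smallest even n is 4. (n must be even for Simpson's rule.)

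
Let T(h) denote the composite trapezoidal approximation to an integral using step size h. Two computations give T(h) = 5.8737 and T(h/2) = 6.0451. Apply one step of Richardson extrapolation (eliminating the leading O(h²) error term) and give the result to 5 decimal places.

R = (4·T(h/2) − T(h)) / 3 = (4·6.0451 − 5.8737)/3 = (18.3067)/3 = 6.10223.

6.10223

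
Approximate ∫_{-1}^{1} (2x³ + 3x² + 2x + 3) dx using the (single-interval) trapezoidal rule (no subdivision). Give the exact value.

12

T = (b−a)/2 · [f(-1) + f(1)] = 1·[2 + 10] = 12.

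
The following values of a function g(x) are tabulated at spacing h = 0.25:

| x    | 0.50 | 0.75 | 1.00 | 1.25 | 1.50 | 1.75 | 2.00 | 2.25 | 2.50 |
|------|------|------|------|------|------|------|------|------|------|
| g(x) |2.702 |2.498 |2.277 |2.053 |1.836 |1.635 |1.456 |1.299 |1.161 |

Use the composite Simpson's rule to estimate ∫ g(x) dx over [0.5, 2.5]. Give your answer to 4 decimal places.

3.7451

h = 0.25, n = 8.
(h/3)·[y₀ + 4y₁ + 2y₂ + 4y₃ + 2y₄ + 4y₅ + 2y₆ + 4y₇ + y₈] = 0.083333·(44.941) = 3.7451.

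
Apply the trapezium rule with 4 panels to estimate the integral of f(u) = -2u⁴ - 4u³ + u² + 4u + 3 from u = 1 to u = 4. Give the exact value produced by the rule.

-635.91796875

h = (4 − 1)/4 = 0.75.
Nodes u₀,…,u₄ = 1, 1.75, 2.5, 3.25, 4.
f(u) = -2u⁴ - 4u³ + u² + 4u + 3: f₀=2, f₁=-27.1328125, f₂=-121.375, f₃=-333.8828125, f₄=-733.
(h/2)·[f₀ + 2f₁ + 2f₂ + 2f₃ + f₄] = 0.375·(-1695.78125) = -635.91796875.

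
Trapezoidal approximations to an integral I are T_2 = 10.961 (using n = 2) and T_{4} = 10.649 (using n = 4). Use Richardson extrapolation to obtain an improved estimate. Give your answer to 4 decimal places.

10.5450

R = (4·T_{4} − T_2) / 3 = (4·10.649 − 10.961)/3 = (31.635)/3 = 10.5450.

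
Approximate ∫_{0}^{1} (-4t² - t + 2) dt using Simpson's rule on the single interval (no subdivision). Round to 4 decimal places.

S = (b−a)/6 · [f(0) + 4f(0.5) + f(1)] = 0.166667·[2 + 4·0.5 + (-3)] = 0.1667.

0.1667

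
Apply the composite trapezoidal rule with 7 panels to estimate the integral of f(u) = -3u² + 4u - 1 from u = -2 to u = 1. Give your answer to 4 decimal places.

-18.2755

h = (1 − (-2))/7 = 0.428571.
Nodes u₀,…,u₇ = -2, -1.571429, -1.142857, -0.714286, -0.285714, 0.142857, 0.571429, 1.
f(u) = -3u² + 4u - 1: f₀=-21, f₁=-14.693878, f₂=-9.489796, f₃=-5.387755, f₄=-2.387755, f₅=-0.489796, f₆=0.306122, f₇=0.
(h/2)·[f₀ + 2f₁ + 2f₂ + 2f₃ + 2f₄ + 2f₅ + 2f₆ + f₇] = 0.214286·(-85.285714) = -18.2755.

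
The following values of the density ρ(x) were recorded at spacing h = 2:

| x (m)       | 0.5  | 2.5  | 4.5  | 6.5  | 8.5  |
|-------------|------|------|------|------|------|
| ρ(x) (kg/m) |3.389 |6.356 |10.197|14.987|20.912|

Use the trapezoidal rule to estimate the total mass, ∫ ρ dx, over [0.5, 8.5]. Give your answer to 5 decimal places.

87.38100

h = 2, n = 4.
(h/2)·[y₀ + 2y₁ + 2y₂ + 2y₃ + y₄] = 1·(87.381) = 87.38100.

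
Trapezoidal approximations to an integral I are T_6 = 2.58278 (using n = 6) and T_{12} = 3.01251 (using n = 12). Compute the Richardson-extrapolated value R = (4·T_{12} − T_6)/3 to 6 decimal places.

R = (4·T_{12} − T_6) / 3 = (4·3.01251 − 2.58278)/3 = (9.46726)/3 = 3.155753.

3.155753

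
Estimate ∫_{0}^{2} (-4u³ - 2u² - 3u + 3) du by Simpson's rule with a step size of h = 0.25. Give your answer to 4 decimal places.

-21.3333

h = (2 − 0)/8 = 0.25.
Nodes u₀,…,u₈ = 0, 0.25, 0.5, 0.75, 1, 1.25, 1.5, 1.75, 2.
f(u) = -4u³ - 2u² - 3u + 3: f₀=3, f₁=2.0625, f₂=0.5, f₃=-2.0625, f₄=-6, f₅=-11.6875, f₆=-19.5, f₇=-29.8125, f₈=-43.
(h/3)·[f₀ + 4f₁ + 2f₂ + 4f₃ + 2f₄ + 4f₅ + 2f₆ + 4f₇ + f₈] = 0.083333·(-256) = -21.3333.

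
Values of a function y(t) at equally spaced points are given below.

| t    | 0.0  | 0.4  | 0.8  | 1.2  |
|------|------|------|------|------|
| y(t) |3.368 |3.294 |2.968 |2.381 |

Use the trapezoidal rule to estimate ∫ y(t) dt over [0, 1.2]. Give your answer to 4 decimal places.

h = 0.4, n = 3.
(h/2)·[y₀ + 2y₁ + 2y₂ + y₃] = 0.2·(18.273) = 3.6546.

3.6546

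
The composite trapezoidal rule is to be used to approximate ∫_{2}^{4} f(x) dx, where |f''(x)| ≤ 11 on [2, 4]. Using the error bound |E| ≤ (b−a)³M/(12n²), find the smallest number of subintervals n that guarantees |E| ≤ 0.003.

Need 88/(12n²) ≤ 0.003.
n² ≥ 88/(12·0.003) = 2444.44 ⇒ n ≥ 49.4413, so the smallest n is 50.

50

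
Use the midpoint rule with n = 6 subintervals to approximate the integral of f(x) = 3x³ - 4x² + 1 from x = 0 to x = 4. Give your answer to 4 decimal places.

h = (4 − 0)/6 = 0.666667.
Midpoints m₁,…,m₆ = 0.333333, 1, 1.666667, 2.333333, 3, 3.666667.
f(m₁)=0.666667, f(m₂)=0, f(m₃)=3.777778, f(m₄)=17.333333, f(m₅)=46, f(m₆)=95.111111.
h·[f(m₁) + f(m₂) + f(m₃) + f(m₄) + f(m₅) + f(m₆)] = 0.666667·(162.888889) = 108.5926.

108.5926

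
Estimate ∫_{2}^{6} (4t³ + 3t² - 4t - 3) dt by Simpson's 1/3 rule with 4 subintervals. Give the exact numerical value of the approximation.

h = (6 − 2)/4 = 1.
Nodes t₀,…,t₄ = 2, 3, 4, 5, 6.
f(t) = 4t³ + 3t² - 4t - 3: f₀=33, f₁=120, f₂=285, f₃=552, f₄=945.
(h/3)·[f₀ + 4f₁ + 2f₂ + 4f₃ + f₄] = 0.333333·(4236) = 1412.

1412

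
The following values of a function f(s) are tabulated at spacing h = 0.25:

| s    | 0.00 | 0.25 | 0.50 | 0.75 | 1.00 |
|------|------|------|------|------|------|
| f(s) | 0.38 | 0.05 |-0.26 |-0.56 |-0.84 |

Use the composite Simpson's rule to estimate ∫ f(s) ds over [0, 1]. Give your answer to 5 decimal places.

h = 0.25, n = 4.
(h/3)·[y₀ + 4y₁ + 2y₂ + 4y₃ + y₄] = 0.083333·(-3.02) = -0.25167.

-0.25167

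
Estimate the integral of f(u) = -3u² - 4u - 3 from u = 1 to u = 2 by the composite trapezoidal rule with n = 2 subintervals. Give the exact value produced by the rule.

-16.125

h = (2 − 1)/2 = 0.5.
Nodes u₀,…,u₂ = 1, 1.5, 2.
f(u) = -3u² - 4u - 3: f₀=-10, f₁=-15.75, f₂=-23.
(h/2)·[f₀ + 2f₁ + f₂] = 0.25·(-64.5) = -16.125.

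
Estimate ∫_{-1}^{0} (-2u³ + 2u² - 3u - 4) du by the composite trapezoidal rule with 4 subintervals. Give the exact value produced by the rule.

h = (0 − (-1))/4 = 0.25.
Nodes u₀,…,u₄ = -1, -0.75, -0.5, -0.25, 0.
f(u) = -2u³ + 2u² - 3u - 4: f₀=3, f₁=0.21875, f₂=-1.75, f₃=-3.09375, f₄=-4.
(h/2)·[f₀ + 2f₁ + 2f₂ + 2f₃ + f₄] = 0.125·(-10.25) = -1.28125.

-1.28125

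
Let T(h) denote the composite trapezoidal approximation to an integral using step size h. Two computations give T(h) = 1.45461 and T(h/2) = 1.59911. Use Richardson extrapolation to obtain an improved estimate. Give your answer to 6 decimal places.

R = (4·T(h/2) − T(h)) / 3 = (4·1.59911 − 1.45461)/3 = (4.94183)/3 = 1.647277.

1.647277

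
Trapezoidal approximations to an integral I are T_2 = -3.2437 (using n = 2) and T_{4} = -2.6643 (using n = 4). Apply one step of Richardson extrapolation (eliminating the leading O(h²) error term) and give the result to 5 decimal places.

-2.47117

R = (4·T_{4} − T_2) / 3 = (4·(-2.6643) − (-3.2437))/3 = (-7.4135)/3 = -2.47117.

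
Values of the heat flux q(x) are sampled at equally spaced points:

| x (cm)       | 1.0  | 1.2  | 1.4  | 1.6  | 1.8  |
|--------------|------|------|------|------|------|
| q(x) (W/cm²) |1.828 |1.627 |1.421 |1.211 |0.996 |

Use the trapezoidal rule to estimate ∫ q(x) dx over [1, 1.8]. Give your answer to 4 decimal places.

1.1342

h = 0.2, n = 4.
(h/2)·[y₀ + 2y₁ + 2y₂ + 2y₃ + y₄] = 0.1·(11.342) = 1.1342.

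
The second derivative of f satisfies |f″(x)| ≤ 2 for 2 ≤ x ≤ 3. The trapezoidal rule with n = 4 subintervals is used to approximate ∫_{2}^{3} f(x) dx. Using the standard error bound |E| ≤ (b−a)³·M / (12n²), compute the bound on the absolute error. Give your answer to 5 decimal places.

0.01042

|E| ≤ (1)³·2 / (12·4²) = 2/192 = 0.01042.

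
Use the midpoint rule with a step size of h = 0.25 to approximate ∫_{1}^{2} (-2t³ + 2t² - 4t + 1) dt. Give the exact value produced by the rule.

-7.796875

h = (2 − 1)/4 = 0.25.
Midpoints m₁,…,m₄ = 1.125, 1.375, 1.625, 1.875.
f(m₁)=-3.81640625, f(m₂)=-5.91796875, f(m₃)=-8.80078125, f(m₄)=-12.65234375.
h·[f(m₁) + f(m₂) + f(m₃) + f(m₄)] = 0.25·(-31.1875) = -7.796875.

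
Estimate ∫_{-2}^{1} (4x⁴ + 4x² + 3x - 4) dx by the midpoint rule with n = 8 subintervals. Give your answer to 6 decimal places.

h = (1 − (-2))/8 = 0.375.
Midpoints m₁,…,m₈ = -1.8125, -1.4375, -1.0625, -0.6875, -0.3125, 0.0625, 0.4375, 0.8125.
f(m₁)=46.87213134765625, f(m₂)=17.03326416015625, f(m₃)=2.42584228515625, f(m₄)=-3.27825927734375, f(m₅)=-4.50872802734375, f(m₆)=-3.79681396484375, f(m₇)=-1.77532958984375, f(m₈)=2.82135009765625.
h·[f(m₁) + f(m₂) + f(m₃) + f(m₄) + f(m₅) + f(m₆) + f(m₇) + f(m₈)] = 0.375·(55.79345703125) = 20.922546.

20.922546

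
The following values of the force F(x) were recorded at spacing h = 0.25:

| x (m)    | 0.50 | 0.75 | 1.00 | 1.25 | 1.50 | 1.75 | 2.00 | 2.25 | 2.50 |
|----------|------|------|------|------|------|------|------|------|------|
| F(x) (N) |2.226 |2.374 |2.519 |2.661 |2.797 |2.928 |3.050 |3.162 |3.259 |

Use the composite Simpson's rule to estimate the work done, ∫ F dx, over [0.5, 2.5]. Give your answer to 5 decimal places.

h = 0.25, n = 8.
(h/3)·[y₀ + 4y₁ + 2y₂ + 4y₃ + 2y₄ + 4y₅ + 2y₆ + 4y₇ + y₈] = 0.083333·(66.717) = 5.55975.

5.55975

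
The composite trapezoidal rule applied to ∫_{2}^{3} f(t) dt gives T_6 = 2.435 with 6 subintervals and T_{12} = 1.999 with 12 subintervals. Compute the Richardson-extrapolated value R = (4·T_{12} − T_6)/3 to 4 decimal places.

R = (4·T_{12} − T_6) / 3 = (4·1.999 − 2.435)/3 = (5.561)/3 = 1.8537.

1.8537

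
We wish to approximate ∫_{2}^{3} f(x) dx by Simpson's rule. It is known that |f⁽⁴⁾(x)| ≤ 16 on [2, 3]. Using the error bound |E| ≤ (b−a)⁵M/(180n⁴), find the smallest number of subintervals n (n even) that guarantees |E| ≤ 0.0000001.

Need 16/(180n⁴) ≤ 0.0000001.
n⁴ ≥ 16/(180·0.0000001) = 888889 ⇒ n ≥ 30.7052, so the smallest even n is 32. (n must be even for Simpson's rule.)

32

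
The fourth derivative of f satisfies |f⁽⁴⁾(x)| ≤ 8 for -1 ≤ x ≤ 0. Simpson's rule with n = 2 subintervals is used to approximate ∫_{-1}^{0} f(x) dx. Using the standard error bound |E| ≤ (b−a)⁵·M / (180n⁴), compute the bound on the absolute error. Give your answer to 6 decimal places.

|E| ≤ (1)⁵·8 / (180·2⁴) = 8/2880 = 0.002778.

0.002778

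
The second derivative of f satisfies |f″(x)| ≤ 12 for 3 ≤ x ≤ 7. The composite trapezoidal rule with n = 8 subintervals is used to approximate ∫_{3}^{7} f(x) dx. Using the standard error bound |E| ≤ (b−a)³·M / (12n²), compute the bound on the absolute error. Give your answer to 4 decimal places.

1.0000

|E| ≤ (4)³·12 / (12·8²) = 768/768 = 1.0000.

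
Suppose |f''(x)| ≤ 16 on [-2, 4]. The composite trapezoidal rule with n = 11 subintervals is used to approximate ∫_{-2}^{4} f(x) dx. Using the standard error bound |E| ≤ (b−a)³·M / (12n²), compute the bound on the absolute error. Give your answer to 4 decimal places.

2.3802

|E| ≤ (6)³·16 / (12·11²) = 3456/1452 = 2.3802.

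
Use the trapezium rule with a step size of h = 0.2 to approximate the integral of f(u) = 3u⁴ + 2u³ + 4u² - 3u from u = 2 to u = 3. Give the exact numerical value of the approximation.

h = (3 − 2)/5 = 0.2.
Nodes u₀,…,u₅ = 2, 2.2, 2.4, 2.6, 2.8, 3.
f(u) = 3u⁴ + 2u³ + 4u² - 3u: f₀=74, f₁=104.3328, f₂=143.0208, f₃=191.4848, f₄=251.2608, f₅=324.
(h/2)·[f₀ + 2f₁ + 2f₂ + 2f₃ + 2f₄ + f₅] = 0.1·(1778.1984) = 177.81984.

177.81984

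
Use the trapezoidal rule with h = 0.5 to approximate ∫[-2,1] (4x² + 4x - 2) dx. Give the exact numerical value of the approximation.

0.5

h = (1 − (-2))/6 = 0.5.
Nodes x₀,…,x₆ = -2, -1.5, -1, -0.5, 0, 0.5, 1.
f(x) = 4x² + 4x - 2: f₀=6, f₁=1, f₂=-2, f₃=-3, f₄=-2, f₅=1, f₆=6.
(h/2)·[f₀ + 2f₁ + 2f₂ + 2f₃ + 2f₄ + 2f₅ + f₆] = 0.25·(2) = 0.5.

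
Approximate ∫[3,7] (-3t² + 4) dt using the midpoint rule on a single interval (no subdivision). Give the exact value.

-284

M = (b−a)·f(5) = 4·(-71) = -284.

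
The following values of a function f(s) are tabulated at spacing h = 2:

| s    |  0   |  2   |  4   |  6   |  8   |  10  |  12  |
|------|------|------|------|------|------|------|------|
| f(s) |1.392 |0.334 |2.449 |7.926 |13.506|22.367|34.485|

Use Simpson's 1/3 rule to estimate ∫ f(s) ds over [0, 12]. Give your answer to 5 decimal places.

h = 2, n = 6.
(h/3)·[y₀ + 4y₁ + 2y₂ + 4y₃ + 2y₄ + 4y₅ + y₆] = 0.666667·(190.295) = 126.86333.

126.86333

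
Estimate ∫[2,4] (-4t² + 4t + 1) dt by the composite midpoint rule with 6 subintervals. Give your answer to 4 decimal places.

-48.5926

h = (4 − 2)/6 = 0.333333.
Midpoints m₁,…,m₆ = 2.166667, 2.5, 2.833333, 3.166667, 3.5, 3.833333.
f(m₁)=-9.111111, f(m₂)=-14, f(m₃)=-19.777778, f(m₄)=-26.444444, f(m₅)=-34, f(m₆)=-42.444444.
h·[f(m₁) + f(m₂) + f(m₃) + f(m₄) + f(m₅) + f(m₆)] = 0.333333·(-145.777778) = -48.5926.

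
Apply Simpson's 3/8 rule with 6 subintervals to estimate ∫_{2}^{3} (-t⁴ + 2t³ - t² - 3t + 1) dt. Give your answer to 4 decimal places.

-22.5336

h = (3 − 2)/6 = 0.166667.
Nodes t₀,…,t₆ = 2, 2.166667, 2.333333, 2.5, 2.666667, 2.833333, 3.
f(t) = -t⁴ + 2t³ - t² - 3t + 1: f₀=-9, f₁=-11.889660, f₂=-15.679012, f₃=-20.5625, f₄=-26.753086, f₅=-34.482253, f₆=-44.
(3h/8)·[f₀ + 3f₁ + 3f₂ + 2f₃ + 3f₄ + 3f₅ + f₆] = 0.0625·(-360.537037) = -22.5336.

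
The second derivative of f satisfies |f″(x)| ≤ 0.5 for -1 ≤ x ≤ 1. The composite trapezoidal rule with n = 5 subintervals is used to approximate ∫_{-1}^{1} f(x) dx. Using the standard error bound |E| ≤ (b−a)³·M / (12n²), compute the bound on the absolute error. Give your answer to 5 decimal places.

|E| ≤ (2)³·0.5 / (12·5²) = 4/300 = 0.01333.

0.01333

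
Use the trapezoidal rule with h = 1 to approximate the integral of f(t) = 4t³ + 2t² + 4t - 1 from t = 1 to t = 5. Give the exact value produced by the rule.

776

h = (5 − 1)/4 = 1.
Nodes t₀,…,t₄ = 1, 2, 3, 4, 5.
f(t) = 4t³ + 2t² + 4t - 1: f₀=9, f₁=47, f₂=137, f₃=303, f₄=569.
(h/2)·[f₀ + 2f₁ + 2f₂ + 2f₃ + f₄] = 0.5·(1552) = 776.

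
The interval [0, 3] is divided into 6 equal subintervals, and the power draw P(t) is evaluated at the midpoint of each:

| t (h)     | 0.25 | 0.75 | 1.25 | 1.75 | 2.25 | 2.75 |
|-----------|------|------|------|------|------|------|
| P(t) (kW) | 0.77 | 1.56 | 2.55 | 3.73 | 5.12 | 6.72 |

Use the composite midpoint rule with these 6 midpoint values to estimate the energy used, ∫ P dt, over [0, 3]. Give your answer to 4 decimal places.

10.2250

h = 0.5, n = 6.
h·[y(m₁) + y(m₂) + y(m₃) + y(m₄) + y(m₅) + y(m₆)] = 0.5·(20.45) = 10.2250.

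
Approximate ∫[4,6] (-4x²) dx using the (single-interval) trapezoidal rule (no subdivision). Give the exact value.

T = (b−a)/2 · [f(4) + f(6)] = 1·[(-64) + (-144)] = -208.

-208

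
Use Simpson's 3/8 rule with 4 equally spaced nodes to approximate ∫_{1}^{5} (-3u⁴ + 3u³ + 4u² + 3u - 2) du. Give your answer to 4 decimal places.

-1224.4444

h = (5 − 1)/3 = 1.333333.
Nodes u₀,…,u₃ = 1, 2.333333, 3.666667, 5.
f(u) = -3u⁴ + 3u³ + 4u² + 3u - 2: f₀=5, f₁=-24.037037, f₂=-331.592593, f₃=-1387.
(3h/8)·[f₀ + 3f₁ + 3f₂ + f₃] = 0.5·(-2448.888889) = -1224.4444.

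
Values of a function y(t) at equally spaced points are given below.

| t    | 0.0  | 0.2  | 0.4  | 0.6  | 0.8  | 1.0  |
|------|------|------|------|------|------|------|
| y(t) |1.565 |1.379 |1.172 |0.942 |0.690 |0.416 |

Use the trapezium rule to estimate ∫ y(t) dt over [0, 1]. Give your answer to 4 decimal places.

h = 0.2, n = 5.
(h/2)·[y₀ + 2y₁ + 2y₂ + 2y₃ + 2y₄ + y₅] = 0.1·(10.347) = 1.0347.

1.0347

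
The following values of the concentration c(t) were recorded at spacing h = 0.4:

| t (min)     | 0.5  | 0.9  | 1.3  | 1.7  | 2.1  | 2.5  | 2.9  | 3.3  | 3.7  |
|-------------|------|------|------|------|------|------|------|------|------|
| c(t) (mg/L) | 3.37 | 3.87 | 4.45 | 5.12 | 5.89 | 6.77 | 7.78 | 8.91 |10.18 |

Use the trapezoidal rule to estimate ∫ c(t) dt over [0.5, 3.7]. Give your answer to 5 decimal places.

19.82600

h = 0.4, n = 8.
(h/2)·[y₀ + 2y₁ + 2y₂ + 2y₃ + 2y₄ + 2y₅ + 2y₆ + 2y₇ + y₈] = 0.2·(99.13) = 19.82600.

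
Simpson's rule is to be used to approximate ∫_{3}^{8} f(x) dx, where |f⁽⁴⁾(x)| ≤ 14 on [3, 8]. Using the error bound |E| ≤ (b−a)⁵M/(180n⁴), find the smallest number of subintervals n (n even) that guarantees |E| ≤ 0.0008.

Need 43750/(180n⁴) ≤ 0.0008.
n⁴ ≥ 43750/(180·0.0008) = 303819 ⇒ n ≥ 23.4776, so the smallest even n is 24. (n must be even for Simpson's rule.)

24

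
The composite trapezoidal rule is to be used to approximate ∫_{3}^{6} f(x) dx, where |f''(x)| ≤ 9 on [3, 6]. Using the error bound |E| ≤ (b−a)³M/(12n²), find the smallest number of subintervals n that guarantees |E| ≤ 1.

5

Need 243/(12n²) ≤ 1.
n² ≥ 243/(12·1) = 20.25 ⇒ n ≥ 4.5000, so the smallest n is 5.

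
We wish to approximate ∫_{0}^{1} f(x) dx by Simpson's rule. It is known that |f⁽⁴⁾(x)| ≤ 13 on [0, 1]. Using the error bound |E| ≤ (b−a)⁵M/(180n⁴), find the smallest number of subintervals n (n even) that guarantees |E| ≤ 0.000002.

14

Need 13/(180n⁴) ≤ 0.000002.
n⁴ ≥ 13/(180·0.000002) = 36111.1 ⇒ n ≥ 13.7851, so the smallest even n is 14. (n must be even for Simpson's rule.)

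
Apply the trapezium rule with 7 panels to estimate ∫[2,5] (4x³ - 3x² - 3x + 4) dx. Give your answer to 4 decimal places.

476.0816

h = (5 − 2)/7 = 0.428571.
Nodes x₀,…,x₇ = 2, 2.428571, 2.857143, 3.285714, 3.714286, 4.142857, 4.571429, 5.
f(x) = 4x³ - 3x² - 3x + 4: f₀=18, f₁=36.314869, f₂=64.233236, f₃=103.644315, f₄=156.437318, f₅=224.501458, f₆=309.725948, f₇=414.
(h/2)·[f₀ + 2f₁ + 2f₂ + 2f₃ + 2f₄ + 2f₅ + 2f₆ + f₇] = 0.214286·(2221.714286) = 476.0816.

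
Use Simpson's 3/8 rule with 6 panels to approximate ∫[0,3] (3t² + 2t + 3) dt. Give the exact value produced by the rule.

h = (3 − 0)/6 = 0.5.
Nodes t₀,…,t₆ = 0, 0.5, 1, 1.5, 2, 2.5, 3.
f(t) = 3t² + 2t + 3: f₀=3, f₁=4.75, f₂=8, f₃=12.75, f₄=19, f₅=26.75, f₆=36.
(3h/8)·[f₀ + 3f₁ + 3f₂ + 2f₃ + 3f₄ + 3f₅ + f₆] = 0.1875·(240) = 45.

45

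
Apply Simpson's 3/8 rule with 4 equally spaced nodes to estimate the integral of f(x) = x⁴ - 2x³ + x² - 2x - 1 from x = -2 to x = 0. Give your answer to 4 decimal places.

19.1852

h = (0 − (-2))/3 = 0.666667.
Nodes x₀,…,x₃ = -2, -1.333333, -0.666667, 0.
f(x) = x⁴ - 2x³ + x² - 2x - 1: f₀=39, f₁=11.345679, f₂=1.567901, f₃=-1.
(3h/8)·[f₀ + 3f₁ + 3f₂ + f₃] = 0.25·(76.740741) = 19.1852.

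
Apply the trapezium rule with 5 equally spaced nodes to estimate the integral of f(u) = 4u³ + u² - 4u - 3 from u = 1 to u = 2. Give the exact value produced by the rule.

h = (2 − 1)/4 = 0.25.
Nodes u₀,…,u₄ = 1, 1.25, 1.5, 1.75, 2.
f(u) = 4u³ + u² - 4u - 3: f₀=-2, f₁=1.375, f₂=6.75, f₃=14.5, f₄=25.
(h/2)·[f₀ + 2f₁ + 2f₂ + 2f₃ + f₄] = 0.125·(68.25) = 8.53125.

8.53125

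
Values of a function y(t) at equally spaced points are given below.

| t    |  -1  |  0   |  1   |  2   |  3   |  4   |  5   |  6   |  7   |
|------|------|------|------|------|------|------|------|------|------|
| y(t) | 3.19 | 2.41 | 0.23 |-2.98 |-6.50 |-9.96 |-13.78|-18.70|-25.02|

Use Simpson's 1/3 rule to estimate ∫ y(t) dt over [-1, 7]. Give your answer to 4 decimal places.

h = 1, n = 8.
(h/3)·[y₀ + 4y₁ + 2y₂ + 4y₃ + 2y₄ + 4y₅ + 2y₆ + 4y₇ + y₈] = 0.333333·(-178.85) = -59.6167.

-59.6167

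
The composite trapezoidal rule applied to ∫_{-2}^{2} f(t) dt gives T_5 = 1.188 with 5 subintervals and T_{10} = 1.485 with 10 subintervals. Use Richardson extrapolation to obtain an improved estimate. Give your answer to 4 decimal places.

R = (4·T_{10} − T_5) / 3 = (4·1.485 − 1.188)/3 = (4.752)/3 = 1.5840.

1.5840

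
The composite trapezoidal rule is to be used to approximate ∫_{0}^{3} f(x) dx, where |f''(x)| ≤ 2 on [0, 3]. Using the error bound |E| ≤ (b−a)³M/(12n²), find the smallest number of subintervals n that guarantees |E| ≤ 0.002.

Need 54/(12n²) ≤ 0.002.
n² ≥ 54/(12·0.002) = 2250 ⇒ n ≥ 47.4342, so the smallest n is 48.

48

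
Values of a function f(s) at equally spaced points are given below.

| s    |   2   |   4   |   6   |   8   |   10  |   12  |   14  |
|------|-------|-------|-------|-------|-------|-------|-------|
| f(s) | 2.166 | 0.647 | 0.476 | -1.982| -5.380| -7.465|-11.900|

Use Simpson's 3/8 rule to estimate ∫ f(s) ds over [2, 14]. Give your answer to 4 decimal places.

-36.6480

h = 2, n = 6.
(3h/8)·[y₀ + 3y₁ + 3y₂ + 2y₃ + 3y₄ + 3y₅ + y₆] = 0.75·(-48.864) = -36.6480.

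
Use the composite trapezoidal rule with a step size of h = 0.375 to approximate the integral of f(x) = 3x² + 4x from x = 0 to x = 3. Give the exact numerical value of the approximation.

h = (3 − 0)/8 = 0.375.
Nodes x₀,…,x₈ = 0, 0.375, 0.75, 1.125, 1.5, 1.875, 2.25, 2.625, 3.
f(x) = 3x² + 4x: f₀=0, f₁=1.921875, f₂=4.6875, f₃=8.296875, f₄=12.75, f₅=18.046875, f₆=24.1875, f₇=31.171875, f₈=39.
(h/2)·[f₀ + 2f₁ + 2f₂ + 2f₃ + 2f₄ + 2f₅ + 2f₆ + 2f₇ + f₈] = 0.1875·(241.125) = 45.2109375.

45.2109375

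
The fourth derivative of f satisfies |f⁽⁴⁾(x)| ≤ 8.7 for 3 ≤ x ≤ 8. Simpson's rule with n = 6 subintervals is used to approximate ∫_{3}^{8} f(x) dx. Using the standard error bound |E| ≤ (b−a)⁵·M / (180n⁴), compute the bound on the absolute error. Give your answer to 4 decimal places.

|E| ≤ (5)⁵·8.7 / (180·6⁴) = 27187.5/233280 = 0.1165.

0.1165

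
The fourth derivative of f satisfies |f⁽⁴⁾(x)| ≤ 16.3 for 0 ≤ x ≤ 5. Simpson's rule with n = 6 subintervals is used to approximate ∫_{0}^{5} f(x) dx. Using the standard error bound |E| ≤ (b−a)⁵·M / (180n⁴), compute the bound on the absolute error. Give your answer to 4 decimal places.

0.2184

|E| ≤ (5)⁵·16.3 / (180·6⁴) = 50937.5/233280 = 0.2184.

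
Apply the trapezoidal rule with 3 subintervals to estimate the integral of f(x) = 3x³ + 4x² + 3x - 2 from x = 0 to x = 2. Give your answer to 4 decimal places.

26.5926

h = (2 − 0)/3 = 0.666667.
Nodes x₀,…,x₃ = 0, 0.666667, 1.333333, 2.
f(x) = 3x³ + 4x² + 3x - 2: f₀=-2, f₁=2.666667, f₂=16.222222, f₃=44.
(h/2)·[f₀ + 2f₁ + 2f₂ + f₃] = 0.333333·(79.777778) = 26.5926.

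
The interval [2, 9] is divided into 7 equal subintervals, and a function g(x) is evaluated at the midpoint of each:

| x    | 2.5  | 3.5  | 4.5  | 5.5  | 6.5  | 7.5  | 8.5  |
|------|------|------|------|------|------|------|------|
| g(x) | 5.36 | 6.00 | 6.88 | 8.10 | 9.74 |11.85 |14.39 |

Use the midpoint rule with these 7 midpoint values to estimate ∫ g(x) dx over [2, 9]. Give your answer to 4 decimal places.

62.3200

h = 1, n = 7.
h·[y(m₁) + y(m₂) + y(m₃) + y(m₄) + y(m₅) + y(m₆) + y(m₇)] = 1·(62.32) = 62.3200.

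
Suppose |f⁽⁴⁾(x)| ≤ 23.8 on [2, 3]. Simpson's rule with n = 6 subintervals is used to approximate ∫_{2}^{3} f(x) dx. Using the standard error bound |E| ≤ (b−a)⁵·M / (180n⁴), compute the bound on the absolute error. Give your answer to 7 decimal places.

0.0001020

|E| ≤ (1)⁵·23.8 / (180·6⁴) = 23.8/233280 = 0.0001020.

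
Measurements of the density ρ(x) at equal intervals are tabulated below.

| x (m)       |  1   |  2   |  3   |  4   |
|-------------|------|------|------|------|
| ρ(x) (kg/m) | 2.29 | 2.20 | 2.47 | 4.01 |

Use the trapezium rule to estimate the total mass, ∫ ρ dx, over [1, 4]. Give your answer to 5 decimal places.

7.82000

h = 1, n = 3.
(h/2)·[y₀ + 2y₁ + 2y₂ + y₃] = 0.5·(15.64) = 7.82000.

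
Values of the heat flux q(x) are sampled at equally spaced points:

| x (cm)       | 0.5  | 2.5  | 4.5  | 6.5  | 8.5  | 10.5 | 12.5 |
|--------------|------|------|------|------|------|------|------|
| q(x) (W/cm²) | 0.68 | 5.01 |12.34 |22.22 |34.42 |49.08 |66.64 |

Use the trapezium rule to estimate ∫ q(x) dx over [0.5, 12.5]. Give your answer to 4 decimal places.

h = 2, n = 6.
(h/2)·[y₀ + 2y₁ + 2y₂ + 2y₃ + 2y₄ + 2y₅ + y₆] = 1·(313.46) = 313.4600.

313.4600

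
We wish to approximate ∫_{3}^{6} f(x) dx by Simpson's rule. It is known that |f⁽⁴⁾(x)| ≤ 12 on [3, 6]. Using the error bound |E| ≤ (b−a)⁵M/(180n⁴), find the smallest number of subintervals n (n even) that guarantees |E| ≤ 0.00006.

24

Need 2916/(180n⁴) ≤ 0.00006.
n⁴ ≥ 2916/(180·0.00006) = 270000 ⇒ n ≥ 22.7951, so the smallest even n is 24. (n must be even for Simpson's rule.)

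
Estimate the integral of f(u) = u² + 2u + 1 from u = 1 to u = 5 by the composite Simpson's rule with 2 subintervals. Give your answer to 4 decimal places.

69.3333

h = (5 − 1)/2 = 2.
Nodes u₀,…,u₂ = 1, 3, 5.
f(u) = u² + 2u + 1: f₀=4, f₁=16, f₂=36.
(h/3)·[f₀ + 4f₁ + f₂] = 0.666667·(104) = 69.3333.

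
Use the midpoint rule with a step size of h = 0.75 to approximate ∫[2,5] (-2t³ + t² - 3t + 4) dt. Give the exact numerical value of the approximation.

h = (5 − 2)/4 = 0.75.
Midpoints m₁,…,m₄ = 2.375, 3.125, 3.875, 4.625.
f(m₁)=-24.27734375, f(m₂)=-56.64453125, f(m₃)=-108.98046875, f(m₄)=-186.34765625.
h·[f(m₁) + f(m₂) + f(m₃) + f(m₄)] = 0.75·(-376.25) = -282.1875.

-282.1875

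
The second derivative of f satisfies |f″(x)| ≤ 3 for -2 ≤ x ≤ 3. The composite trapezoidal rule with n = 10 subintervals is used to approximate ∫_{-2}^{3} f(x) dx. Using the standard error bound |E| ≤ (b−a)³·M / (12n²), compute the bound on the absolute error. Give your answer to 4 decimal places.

|E| ≤ (5)³·3 / (12·10²) = 375/1200 = 0.3125.

0.3125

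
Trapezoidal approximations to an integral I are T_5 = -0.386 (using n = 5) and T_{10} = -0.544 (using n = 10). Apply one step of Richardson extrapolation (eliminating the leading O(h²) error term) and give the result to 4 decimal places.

-0.5967

R = (4·T_{10} − T_5) / 3 = (4·(-0.544) − (-0.386))/3 = (-1.790)/3 = -0.5967.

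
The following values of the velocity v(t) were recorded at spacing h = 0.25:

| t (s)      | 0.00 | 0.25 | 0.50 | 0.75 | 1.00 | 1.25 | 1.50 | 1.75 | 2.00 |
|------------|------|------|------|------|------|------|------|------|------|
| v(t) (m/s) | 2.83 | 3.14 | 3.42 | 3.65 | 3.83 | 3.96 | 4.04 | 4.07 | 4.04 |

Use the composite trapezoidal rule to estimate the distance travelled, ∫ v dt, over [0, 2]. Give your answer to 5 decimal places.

h = 0.25, n = 8.
(h/2)·[y₀ + 2y₁ + 2y₂ + 2y₃ + 2y₄ + 2y₅ + 2y₆ + 2y₇ + y₈] = 0.125·(59.09) = 7.38625.

7.38625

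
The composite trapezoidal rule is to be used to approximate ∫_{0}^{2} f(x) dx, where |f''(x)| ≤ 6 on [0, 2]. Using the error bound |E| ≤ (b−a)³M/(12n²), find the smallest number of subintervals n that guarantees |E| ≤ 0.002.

Need 48/(12n²) ≤ 0.002.
n² ≥ 48/(12·0.002) = 2000 ⇒ n ≥ 44.7214, so the smallest n is 45.

45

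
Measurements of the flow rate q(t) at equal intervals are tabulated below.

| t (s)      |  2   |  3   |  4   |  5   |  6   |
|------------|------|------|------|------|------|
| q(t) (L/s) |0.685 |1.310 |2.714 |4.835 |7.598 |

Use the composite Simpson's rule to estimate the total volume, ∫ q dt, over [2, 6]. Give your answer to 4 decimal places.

h = 1, n = 4.
(h/3)·[y₀ + 4y₁ + 2y₂ + 4y₃ + y₄] = 0.333333·(38.291) = 12.7637.

12.7637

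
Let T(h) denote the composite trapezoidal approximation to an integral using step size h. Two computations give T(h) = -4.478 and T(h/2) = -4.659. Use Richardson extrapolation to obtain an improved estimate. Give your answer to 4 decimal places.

-4.7193

R = (4·T(h/2) − T(h)) / 3 = (4·(-4.659) − (-4.478))/3 = (-14.158)/3 = -4.7193.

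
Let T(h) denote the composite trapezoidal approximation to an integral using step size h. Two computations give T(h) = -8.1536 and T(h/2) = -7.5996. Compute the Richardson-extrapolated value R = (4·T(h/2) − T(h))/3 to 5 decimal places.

R = (4·T(h/2) − T(h)) / 3 = (4·(-7.5996) − (-8.1536))/3 = (-22.2448)/3 = -7.41493.

-7.41493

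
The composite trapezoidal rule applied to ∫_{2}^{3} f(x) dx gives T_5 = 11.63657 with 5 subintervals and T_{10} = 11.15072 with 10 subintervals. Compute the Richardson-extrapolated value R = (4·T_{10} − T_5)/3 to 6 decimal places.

10.988770

R = (4·T_{10} − T_5) / 3 = (4·11.15072 − 11.63657)/3 = (32.96631)/3 = 10.988770.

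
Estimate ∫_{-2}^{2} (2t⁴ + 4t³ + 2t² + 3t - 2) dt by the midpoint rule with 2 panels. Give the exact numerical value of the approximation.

8

h = (2 − (-2))/2 = 2.
Midpoints m₁,…,m₂ = -1, 1.
f(m₁)=-5, f(m₂)=9.
h·[f(m₁) + f(m₂)] = 2·(4) = 8.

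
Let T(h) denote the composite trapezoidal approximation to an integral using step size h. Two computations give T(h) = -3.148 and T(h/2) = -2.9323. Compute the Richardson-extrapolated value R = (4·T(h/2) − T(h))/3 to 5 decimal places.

-2.86040

R = (4·T(h/2) − T(h)) / 3 = (4·(-2.9323) − (-3.148))/3 = (-8.5812)/3 = -2.86040.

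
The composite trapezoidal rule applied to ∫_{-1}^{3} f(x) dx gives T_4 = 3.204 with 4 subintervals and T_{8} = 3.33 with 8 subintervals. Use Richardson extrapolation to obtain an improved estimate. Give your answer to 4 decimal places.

3.3720

R = (4·T_{8} − T_4) / 3 = (4·3.33 − 3.204)/3 = (10.116)/3 = 3.3720.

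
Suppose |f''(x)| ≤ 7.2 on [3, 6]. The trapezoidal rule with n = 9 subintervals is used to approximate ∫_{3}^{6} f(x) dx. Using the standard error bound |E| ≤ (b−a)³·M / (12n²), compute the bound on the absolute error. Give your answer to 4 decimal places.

|E| ≤ (3)³·7.2 / (12·9²) = 194.4/972 = 0.2000.

0.2000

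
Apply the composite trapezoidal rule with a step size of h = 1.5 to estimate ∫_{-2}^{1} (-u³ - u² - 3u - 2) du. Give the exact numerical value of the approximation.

h = (1 − (-2))/2 = 1.5.
Nodes u₀,…,u₂ = -2, -0.5, 1.
f(u) = -u³ - u² - 3u - 2: f₀=8, f₁=-0.625, f₂=-7.
(h/2)·[f₀ + 2f₁ + f₂] = 0.75·(-0.25) = -0.1875.

-0.1875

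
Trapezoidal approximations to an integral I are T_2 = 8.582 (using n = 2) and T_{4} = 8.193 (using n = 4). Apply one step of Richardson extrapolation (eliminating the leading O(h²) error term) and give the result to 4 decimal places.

8.0633

R = (4·T_{4} − T_2) / 3 = (4·8.193 − 8.582)/3 = (24.190)/3 = 8.0633.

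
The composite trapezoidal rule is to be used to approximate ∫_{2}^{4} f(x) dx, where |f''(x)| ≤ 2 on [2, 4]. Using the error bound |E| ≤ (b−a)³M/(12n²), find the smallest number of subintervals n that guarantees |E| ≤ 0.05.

Need 16/(12n²) ≤ 0.05.
n² ≥ 16/(12·0.05) = 26.6667 ⇒ n ≥ 5.1640, so the smallest n is 6.

6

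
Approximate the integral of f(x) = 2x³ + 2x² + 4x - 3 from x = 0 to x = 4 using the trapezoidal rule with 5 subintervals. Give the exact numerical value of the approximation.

h = (4 − 0)/5 = 0.8.
Nodes x₀,…,x₅ = 0, 0.8, 1.6, 2.4, 3.2, 4.
f(x) = 2x³ + 2x² + 4x - 3: f₀=-3, f₁=2.504, f₂=16.712, f₃=45.768, f₄=95.816, f₅=173.
(h/2)·[f₀ + 2f₁ + 2f₂ + 2f₃ + 2f₄ + f₅] = 0.4·(491.6) = 196.64.

196.64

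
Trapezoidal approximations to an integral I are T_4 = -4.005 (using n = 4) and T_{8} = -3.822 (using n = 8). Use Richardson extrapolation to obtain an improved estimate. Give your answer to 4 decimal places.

-3.7610

R = (4·T_{8} − T_4) / 3 = (4·(-3.822) − (-4.005))/3 = (-11.283)/3 = -3.7610.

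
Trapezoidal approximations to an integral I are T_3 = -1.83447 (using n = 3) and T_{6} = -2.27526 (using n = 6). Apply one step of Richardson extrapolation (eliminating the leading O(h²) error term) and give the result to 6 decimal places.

-2.422190

R = (4·T_{6} − T_3) / 3 = (4·(-2.27526) − (-1.83447))/3 = (-7.26657)/3 = -2.422190.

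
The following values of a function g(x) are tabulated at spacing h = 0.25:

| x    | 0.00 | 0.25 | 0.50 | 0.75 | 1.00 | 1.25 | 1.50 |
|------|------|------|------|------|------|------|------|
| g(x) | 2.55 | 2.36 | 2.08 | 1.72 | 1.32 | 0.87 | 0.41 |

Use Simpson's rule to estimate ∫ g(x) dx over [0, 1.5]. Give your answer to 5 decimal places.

h = 0.25, n = 6.
(h/3)·[y₀ + 4y₁ + 2y₂ + 4y₃ + 2y₄ + 4y₅ + y₆] = 0.083333·(29.56) = 2.46333.

2.46333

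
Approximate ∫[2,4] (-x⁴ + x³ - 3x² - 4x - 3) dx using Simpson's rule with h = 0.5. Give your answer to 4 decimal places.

h = (4 − 2)/4 = 0.5.
Nodes x₀,…,x₄ = 2, 2.5, 3, 3.5, 4.
f(x) = -x⁴ + x³ - 3x² - 4x - 3: f₀=-31, f₁=-55.1875, f₂=-96, f₃=-160.9375, f₄=-259.
(h/3)·[f₀ + 4f₁ + 2f₂ + 4f₃ + f₄] = 0.166667·(-1346.5) = -224.4167.

-224.4167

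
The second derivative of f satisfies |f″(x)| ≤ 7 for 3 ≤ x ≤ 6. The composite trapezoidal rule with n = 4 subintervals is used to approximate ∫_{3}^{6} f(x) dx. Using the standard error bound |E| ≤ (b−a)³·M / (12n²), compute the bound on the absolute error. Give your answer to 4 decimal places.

0.9844

|E| ≤ (3)³·7 / (12·4²) = 189/192 = 0.9844.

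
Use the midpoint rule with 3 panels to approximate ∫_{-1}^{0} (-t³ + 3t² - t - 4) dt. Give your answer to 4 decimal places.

-2.2917

h = (0 − (-1))/3 = 0.333333.
Midpoints m₁,…,m₃ = -0.833333, -0.5, -0.166667.
f(m₁)=-0.504630, f(m₂)=-2.625, f(m₃)=-3.745370.
h·[f(m₁) + f(m₂) + f(m₃)] = 0.333333·(-6.875) = -2.2917.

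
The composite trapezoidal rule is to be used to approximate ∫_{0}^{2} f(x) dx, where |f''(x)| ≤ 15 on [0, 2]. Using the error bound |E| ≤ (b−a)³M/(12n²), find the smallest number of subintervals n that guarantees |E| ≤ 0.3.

Need 120/(12n²) ≤ 0.3.
n² ≥ 120/(12·0.3) = 33.3333 ⇒ n ≥ 5.7735, so the smallest n is 6.

6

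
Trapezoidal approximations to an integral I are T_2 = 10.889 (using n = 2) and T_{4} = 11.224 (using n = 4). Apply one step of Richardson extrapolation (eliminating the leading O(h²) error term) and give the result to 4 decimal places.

11.3357

R = (4·T_{4} − T_2) / 3 = (4·11.224 − 10.889)/3 = (34.007)/3 = 11.3357.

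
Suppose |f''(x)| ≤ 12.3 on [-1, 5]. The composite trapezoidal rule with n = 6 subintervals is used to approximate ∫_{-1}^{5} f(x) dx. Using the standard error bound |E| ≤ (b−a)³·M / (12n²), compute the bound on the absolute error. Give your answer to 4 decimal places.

6.1500

|E| ≤ (6)³·12.3 / (12·6²) = 2656.8/432 = 6.1500.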